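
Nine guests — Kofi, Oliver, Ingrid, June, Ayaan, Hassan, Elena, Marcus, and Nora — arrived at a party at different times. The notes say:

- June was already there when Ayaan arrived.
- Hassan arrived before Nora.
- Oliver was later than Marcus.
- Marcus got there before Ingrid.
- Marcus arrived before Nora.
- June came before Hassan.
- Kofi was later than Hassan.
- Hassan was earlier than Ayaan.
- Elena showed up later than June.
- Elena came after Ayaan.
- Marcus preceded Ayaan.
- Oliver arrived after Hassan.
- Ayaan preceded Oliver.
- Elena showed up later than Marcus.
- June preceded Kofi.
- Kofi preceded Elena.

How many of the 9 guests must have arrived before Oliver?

Directly stated before Oliver: Ayaan, Hassan, and Marcus.
June reaches Oliver via June → Hassan → Oliver.
No chain forces Nora (or any of the others) ahead of Oliver.
That's Ayaan, Hassan, June, and Marcus — 4 in all.

4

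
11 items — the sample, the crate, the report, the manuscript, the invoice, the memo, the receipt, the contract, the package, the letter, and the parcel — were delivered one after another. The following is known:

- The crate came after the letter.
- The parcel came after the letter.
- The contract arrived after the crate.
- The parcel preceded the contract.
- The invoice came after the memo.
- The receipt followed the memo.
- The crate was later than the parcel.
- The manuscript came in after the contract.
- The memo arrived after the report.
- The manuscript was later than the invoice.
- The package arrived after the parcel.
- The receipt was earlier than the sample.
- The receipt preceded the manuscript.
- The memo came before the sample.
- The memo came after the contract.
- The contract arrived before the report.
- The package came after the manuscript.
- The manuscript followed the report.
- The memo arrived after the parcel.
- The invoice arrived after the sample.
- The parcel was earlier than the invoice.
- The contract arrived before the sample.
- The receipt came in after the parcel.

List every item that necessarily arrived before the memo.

the contract, the crate, the letter, the parcel, the report

Directly stated before the memo: the contract, the parcel, and the report.
The crate reaches the memo via the crate → the contract → the memo.
The letter reaches the memo via the letter → the parcel → the memo.
No chain forces the invoice (or any of the others) ahead of the memo.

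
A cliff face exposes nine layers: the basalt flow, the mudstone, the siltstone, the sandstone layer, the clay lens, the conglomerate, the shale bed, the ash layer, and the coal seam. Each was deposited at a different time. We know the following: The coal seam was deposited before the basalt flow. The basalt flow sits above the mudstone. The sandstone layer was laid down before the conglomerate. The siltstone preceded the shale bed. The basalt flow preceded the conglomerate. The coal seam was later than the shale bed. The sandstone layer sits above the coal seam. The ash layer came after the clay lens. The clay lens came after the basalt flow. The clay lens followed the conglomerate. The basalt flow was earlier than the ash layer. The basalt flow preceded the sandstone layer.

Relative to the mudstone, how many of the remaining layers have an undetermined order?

3

Forced after the mudstone: the ash layer, the basalt flow, the clay lens, the conglomerate, and the sandstone layer.
That leaves the coal seam, the shale bed, and the siltstone with no forced order relative to the mudstone — 3.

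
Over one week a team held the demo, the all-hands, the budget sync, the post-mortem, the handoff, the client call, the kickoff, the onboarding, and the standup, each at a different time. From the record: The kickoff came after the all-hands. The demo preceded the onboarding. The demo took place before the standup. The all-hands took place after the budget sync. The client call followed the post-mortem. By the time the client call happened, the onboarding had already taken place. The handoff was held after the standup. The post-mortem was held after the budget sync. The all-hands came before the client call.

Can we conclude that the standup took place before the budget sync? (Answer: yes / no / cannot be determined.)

cannot be determined

No chain of stated constraints runs from the standup to the budget sync, and none runs from the budget sync to the standup either.
So the relative order of the standup and the budget sync is not fixed by the given facts.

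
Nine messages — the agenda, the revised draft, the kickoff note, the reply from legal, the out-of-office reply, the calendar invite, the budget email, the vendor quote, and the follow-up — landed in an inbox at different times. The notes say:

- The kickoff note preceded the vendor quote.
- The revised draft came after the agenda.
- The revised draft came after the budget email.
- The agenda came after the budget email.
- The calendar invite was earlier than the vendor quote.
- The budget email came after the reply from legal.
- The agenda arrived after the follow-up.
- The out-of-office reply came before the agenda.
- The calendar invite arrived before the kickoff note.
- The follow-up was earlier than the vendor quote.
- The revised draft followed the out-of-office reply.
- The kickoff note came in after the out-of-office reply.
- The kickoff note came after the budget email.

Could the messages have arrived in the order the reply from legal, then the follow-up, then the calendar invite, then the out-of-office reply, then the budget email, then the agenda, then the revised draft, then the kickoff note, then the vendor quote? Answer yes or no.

yes

Check each stated constraint against the proposed order — e.g. the calendar invite is ahead of the vendor quote; the follow-up is ahead of the vendor quote. Every pair is in the required order; nothing is violated.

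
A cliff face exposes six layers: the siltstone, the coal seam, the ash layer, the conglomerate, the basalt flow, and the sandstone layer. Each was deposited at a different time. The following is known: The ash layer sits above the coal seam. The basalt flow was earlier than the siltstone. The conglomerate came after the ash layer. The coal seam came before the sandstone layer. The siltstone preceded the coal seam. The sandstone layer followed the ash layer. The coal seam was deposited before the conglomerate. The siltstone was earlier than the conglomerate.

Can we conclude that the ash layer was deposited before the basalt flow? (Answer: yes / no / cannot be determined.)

no

Tracing the constraints gives the basalt flow → the siltstone → the coal seam → the ash layer, so the basalt flow must come before the ash layer.
That means the ash layer cannot be before the basalt flow.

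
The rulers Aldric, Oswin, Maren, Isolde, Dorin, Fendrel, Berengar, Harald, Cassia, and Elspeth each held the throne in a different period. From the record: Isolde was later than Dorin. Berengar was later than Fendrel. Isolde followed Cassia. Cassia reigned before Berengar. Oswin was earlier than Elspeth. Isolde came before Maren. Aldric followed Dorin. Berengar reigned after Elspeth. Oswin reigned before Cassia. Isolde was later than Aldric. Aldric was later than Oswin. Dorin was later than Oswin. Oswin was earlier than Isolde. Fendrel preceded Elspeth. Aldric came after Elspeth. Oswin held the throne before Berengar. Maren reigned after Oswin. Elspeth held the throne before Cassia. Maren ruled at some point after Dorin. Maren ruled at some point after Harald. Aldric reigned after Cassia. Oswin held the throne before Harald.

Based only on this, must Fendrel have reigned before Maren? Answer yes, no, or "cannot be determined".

Chain the constraints: Fendrel → Elspeth → Aldric → Isolde → Maren. Each link is directly stated, so Fendrel comes before Maren.

yes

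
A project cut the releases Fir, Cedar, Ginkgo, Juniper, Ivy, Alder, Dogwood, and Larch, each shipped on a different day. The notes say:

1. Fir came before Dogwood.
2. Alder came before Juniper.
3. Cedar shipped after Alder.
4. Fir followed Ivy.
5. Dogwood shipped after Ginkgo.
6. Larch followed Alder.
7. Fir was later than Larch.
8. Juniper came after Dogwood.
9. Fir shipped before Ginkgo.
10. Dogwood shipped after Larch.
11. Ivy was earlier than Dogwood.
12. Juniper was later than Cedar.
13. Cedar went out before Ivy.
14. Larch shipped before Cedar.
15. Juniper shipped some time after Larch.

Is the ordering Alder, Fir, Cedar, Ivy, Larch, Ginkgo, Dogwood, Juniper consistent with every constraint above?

The constraints require Larch before Fir, but in the proposed sequence Fir appears ahead of Larch. That one violation is enough.

no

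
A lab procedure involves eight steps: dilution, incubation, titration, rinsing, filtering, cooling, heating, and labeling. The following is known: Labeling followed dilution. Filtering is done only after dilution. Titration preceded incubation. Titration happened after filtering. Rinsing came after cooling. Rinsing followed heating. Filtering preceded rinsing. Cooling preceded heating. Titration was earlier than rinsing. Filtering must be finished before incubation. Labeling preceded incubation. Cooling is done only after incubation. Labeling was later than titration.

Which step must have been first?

Dilution has a chain of constraints placing it before every other step, so dilution must be first.

dilution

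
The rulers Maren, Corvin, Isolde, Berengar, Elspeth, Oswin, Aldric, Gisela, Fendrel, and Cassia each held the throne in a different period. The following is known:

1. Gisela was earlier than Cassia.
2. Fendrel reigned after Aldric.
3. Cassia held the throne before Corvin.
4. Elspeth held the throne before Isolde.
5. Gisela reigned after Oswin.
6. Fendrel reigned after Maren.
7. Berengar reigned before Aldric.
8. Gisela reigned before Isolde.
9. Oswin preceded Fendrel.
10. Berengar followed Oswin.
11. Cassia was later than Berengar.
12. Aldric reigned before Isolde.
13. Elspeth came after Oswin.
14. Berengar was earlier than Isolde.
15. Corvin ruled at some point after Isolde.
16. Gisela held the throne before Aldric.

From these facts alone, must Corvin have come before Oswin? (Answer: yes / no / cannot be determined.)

no

Tracing the constraints gives Oswin → Elspeth → Isolde → Corvin, so Oswin must come before Corvin.
That means Corvin cannot be before Oswin.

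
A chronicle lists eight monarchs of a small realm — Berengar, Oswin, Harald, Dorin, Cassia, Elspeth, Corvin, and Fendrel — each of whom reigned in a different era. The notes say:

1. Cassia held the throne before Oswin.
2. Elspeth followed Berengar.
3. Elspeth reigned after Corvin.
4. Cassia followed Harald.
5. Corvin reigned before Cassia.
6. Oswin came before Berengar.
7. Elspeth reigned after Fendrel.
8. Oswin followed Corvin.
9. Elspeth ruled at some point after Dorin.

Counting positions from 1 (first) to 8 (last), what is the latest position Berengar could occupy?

7

Berengar must come before Elspeth — 1 ruler forced after them.
Everything else can be placed before Berengar in some valid order, so Berengar can sit as late as position 8 − 1 = 7.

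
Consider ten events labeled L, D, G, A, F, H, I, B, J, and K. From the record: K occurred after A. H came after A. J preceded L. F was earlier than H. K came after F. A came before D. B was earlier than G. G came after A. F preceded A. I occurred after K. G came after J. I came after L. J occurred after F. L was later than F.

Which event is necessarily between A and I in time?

K

Tracing the constraints gives A → K → I, so K sits after A and before I.
No other event is forced both after A and before I.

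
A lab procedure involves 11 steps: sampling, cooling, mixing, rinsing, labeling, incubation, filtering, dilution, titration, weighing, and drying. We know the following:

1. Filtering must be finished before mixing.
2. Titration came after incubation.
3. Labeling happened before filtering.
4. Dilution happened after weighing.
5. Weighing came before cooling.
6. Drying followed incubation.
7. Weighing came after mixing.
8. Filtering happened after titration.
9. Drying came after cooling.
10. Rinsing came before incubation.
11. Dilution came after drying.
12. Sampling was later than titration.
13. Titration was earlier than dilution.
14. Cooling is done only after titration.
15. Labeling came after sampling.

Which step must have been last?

dilution

Every other step has a chain of constraints placing it before dilution, so dilution is last.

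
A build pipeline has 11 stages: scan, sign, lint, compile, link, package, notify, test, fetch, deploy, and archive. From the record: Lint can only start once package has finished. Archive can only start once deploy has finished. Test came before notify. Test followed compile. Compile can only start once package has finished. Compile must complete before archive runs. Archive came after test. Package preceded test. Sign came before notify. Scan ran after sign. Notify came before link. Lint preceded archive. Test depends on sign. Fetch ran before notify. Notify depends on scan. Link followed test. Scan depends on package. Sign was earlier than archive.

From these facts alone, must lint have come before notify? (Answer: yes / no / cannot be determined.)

No chain of stated constraints runs from lint to notify, and none runs from notify to lint either.
So the relative order of lint and notify is not fixed by the given facts.

cannot be determined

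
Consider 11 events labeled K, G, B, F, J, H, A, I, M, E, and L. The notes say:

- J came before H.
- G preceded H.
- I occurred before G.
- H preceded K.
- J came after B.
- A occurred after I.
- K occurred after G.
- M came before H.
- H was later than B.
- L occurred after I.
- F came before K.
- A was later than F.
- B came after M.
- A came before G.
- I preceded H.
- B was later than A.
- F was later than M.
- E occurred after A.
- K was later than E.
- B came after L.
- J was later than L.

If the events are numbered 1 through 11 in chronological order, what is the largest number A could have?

A must come before B, E, G, H, J, and K — 6 events forced after it.
Everything else can be placed before A in some valid order, so A can sit as late as position 11 − 6 = 5.

5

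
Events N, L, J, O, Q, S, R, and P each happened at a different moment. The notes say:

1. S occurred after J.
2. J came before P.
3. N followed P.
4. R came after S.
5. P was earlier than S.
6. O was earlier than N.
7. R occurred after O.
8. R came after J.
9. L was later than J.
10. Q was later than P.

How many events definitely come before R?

4

Directly stated before R: J, O, and S.
P reaches R via P → S → R.
That's J, O, P, and S — 4 in all.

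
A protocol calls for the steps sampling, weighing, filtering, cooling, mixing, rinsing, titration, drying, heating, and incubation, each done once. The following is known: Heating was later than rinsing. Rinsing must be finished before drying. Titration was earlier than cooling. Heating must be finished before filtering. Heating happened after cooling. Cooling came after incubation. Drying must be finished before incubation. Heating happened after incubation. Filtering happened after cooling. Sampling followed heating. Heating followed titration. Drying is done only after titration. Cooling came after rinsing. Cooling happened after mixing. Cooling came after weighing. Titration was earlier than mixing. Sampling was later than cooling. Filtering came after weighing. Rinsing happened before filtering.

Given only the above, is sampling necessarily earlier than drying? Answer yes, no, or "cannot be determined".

Tracing the constraints gives drying → incubation → heating → sampling, so drying must come before sampling.
That means sampling cannot be before drying.

no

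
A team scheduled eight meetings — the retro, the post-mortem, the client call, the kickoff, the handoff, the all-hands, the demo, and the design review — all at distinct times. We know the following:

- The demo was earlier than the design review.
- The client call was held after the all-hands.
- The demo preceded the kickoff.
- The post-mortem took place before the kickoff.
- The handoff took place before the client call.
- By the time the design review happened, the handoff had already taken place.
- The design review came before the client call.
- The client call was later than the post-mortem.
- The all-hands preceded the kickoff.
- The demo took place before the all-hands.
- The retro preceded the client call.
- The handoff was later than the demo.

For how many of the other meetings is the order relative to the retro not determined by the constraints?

6

Forced after the retro: the client call.
That leaves the all-hands, the demo, the design review, the handoff, the kickoff, and the post-mortem with no forced order relative to the retro — 6.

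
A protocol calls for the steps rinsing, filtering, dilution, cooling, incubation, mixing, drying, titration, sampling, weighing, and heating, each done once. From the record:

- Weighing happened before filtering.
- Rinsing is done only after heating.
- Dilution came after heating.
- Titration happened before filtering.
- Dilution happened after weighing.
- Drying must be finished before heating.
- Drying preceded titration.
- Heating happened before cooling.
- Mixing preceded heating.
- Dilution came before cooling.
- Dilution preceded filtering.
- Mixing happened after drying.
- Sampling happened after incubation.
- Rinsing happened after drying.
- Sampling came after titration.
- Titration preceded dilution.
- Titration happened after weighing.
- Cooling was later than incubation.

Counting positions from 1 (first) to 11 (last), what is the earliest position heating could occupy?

3

Drying and mixing must both come before heating — 2 forced predecessors.
Nothing else is forced ahead of heating, so its earliest slot is position 2 + 1 = 3.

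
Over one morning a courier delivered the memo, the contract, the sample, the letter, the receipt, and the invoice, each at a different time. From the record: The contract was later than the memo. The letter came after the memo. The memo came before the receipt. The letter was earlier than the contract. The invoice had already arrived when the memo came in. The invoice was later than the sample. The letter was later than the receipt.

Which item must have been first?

The sample has a chain of constraints placing it before every other item, so the sample must be first.

the sample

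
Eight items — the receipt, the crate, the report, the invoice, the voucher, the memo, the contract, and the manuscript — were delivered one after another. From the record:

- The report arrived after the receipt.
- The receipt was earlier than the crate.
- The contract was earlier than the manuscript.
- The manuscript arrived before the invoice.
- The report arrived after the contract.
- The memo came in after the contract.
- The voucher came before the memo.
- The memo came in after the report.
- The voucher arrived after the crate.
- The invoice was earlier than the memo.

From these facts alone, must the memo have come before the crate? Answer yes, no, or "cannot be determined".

no

Tracing the constraints gives the crate → the voucher → the memo, so the crate must come before the memo.
That means the memo cannot be before the crate.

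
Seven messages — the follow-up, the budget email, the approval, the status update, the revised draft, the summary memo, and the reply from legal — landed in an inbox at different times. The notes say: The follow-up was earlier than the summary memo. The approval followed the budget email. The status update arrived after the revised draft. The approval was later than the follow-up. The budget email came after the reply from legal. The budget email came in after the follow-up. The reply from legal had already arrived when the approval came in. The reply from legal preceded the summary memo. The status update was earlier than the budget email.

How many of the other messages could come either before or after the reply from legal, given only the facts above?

Forced after the reply from legal: the approval, the budget email, and the summary memo.
That leaves the follow-up, the revised draft, and the status update with no forced order relative to the reply from legal — 3.

3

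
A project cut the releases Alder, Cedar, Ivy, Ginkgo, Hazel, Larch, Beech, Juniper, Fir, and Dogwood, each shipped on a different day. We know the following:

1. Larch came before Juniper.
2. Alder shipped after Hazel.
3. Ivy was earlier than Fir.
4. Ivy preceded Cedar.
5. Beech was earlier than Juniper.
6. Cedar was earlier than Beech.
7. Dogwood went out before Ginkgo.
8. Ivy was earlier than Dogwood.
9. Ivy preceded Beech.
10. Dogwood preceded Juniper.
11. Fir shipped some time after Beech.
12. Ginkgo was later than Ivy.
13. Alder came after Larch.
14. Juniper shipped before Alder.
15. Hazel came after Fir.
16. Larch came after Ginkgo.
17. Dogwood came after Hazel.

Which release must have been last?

Every other release has a chain of constraints placing it before Alder, so Alder is last.

Alder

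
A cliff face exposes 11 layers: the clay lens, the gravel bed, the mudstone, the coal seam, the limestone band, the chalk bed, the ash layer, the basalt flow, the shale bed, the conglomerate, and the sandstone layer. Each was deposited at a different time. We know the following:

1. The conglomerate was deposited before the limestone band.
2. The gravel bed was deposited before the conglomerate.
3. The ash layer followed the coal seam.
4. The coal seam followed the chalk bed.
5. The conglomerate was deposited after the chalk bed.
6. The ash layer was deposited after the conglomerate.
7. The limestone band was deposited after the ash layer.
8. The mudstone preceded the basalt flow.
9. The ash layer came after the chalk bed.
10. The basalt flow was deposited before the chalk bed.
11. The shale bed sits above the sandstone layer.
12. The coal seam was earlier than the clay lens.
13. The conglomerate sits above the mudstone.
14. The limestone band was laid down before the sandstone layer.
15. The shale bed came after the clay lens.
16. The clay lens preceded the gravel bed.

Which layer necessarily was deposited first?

the mudstone

The mudstone has a chain of constraints placing it before every other layer, so the mudstone must be first.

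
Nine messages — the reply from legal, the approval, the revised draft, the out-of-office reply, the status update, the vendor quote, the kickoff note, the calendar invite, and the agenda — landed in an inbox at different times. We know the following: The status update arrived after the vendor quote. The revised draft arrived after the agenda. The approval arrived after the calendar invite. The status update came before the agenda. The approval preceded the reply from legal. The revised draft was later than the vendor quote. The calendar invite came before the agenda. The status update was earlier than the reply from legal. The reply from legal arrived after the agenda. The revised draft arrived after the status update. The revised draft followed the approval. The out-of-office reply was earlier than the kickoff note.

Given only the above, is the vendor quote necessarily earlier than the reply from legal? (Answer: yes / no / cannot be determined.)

yes

Chain the constraints: the vendor quote → the status update → the reply from legal. Each link is directly stated, so the vendor quote comes before the reply from legal.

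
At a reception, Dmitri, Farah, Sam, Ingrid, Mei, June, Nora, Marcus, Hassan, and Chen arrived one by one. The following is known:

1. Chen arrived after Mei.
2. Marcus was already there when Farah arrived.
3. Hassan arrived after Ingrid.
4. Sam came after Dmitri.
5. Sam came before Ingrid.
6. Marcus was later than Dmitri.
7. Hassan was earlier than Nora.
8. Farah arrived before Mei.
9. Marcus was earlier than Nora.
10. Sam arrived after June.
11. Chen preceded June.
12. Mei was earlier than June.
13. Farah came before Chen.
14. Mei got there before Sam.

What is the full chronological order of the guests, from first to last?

Dmitri, Marcus, Farah, Mei, Chen, June, Sam, Ingrid, Hassan, Nora

The constraints fix every adjacent pair, so only one ordering works:
Dmitri → Marcus → Farah → Mei → Chen → June → Sam → Ingrid → Hassan → Nora.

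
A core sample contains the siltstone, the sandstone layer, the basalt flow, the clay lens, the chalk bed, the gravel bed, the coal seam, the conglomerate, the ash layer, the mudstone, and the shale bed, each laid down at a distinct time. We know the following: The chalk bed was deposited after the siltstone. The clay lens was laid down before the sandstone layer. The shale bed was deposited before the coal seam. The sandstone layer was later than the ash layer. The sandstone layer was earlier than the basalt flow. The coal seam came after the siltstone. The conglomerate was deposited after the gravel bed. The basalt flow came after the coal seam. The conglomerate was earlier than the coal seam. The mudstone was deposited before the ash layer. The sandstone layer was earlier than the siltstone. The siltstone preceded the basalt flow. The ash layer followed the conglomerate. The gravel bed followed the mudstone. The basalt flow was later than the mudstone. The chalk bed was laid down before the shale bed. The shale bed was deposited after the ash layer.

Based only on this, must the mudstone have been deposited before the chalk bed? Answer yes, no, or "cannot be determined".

yes

Chain the constraints: the mudstone → the ash layer → the sandstone layer → the siltstone → the chalk bed. Each link is directly stated, so the mudstone comes before the chalk bed.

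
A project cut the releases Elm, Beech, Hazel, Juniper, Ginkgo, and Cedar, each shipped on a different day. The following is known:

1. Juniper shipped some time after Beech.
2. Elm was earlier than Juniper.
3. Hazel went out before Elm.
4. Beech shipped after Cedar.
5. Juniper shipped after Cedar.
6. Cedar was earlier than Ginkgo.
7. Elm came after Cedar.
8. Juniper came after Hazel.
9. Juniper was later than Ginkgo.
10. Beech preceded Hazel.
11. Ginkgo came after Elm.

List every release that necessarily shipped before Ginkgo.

Beech, Cedar, Elm, Hazel

Directly stated before Ginkgo: Cedar and Elm.
Beech reaches Ginkgo via Beech → Hazel → Elm → Ginkgo.
Hazel reaches Ginkgo via Hazel → Elm → Ginkgo.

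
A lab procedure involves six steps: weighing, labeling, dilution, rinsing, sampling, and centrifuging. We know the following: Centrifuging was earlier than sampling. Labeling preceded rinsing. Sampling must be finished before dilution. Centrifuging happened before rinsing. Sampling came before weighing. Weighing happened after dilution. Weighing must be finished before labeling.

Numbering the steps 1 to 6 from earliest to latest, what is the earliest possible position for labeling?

5

Centrifuging, dilution, sampling, and weighing must all come before labeling — 4 forced predecessors.
Nothing else is forced ahead of labeling, so its earliest slot is position 4 + 1 = 5.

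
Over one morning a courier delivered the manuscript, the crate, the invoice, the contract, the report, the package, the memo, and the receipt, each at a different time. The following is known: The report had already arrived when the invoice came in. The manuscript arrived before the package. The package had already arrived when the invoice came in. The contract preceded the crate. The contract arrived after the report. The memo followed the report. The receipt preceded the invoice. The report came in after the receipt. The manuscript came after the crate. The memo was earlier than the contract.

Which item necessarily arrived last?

Every other item has a chain of constraints placing it before the invoice, so the invoice is last.

the invoice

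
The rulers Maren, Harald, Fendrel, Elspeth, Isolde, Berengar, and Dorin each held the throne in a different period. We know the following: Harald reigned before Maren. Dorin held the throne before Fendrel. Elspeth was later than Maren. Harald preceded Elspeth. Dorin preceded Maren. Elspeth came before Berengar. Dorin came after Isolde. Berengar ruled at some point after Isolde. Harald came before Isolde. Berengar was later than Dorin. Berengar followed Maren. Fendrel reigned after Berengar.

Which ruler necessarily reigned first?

Harald has a chain of constraints placing them before every other ruler, so Harald must be first.

Harald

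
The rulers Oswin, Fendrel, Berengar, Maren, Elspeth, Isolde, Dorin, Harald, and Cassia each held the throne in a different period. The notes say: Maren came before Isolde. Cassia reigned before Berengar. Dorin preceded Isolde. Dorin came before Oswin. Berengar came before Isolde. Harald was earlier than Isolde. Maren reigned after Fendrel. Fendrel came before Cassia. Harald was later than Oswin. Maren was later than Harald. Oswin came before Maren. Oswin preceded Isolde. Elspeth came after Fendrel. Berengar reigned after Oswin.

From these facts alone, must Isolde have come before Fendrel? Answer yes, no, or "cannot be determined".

no

Tracing the constraints gives Fendrel → Maren → Isolde, so Fendrel must come before Isolde.
That means Isolde cannot be before Fendrel.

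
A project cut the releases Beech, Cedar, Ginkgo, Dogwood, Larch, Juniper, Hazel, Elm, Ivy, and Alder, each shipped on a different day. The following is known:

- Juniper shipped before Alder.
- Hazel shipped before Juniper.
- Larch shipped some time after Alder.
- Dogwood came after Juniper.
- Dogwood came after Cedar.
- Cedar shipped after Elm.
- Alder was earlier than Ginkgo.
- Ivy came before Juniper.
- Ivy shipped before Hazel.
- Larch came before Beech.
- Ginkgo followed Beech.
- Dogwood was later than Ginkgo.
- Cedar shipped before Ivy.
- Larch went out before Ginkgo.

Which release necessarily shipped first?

Elm

Elm has a chain of constraints placing it before every other release, so Elm must be first.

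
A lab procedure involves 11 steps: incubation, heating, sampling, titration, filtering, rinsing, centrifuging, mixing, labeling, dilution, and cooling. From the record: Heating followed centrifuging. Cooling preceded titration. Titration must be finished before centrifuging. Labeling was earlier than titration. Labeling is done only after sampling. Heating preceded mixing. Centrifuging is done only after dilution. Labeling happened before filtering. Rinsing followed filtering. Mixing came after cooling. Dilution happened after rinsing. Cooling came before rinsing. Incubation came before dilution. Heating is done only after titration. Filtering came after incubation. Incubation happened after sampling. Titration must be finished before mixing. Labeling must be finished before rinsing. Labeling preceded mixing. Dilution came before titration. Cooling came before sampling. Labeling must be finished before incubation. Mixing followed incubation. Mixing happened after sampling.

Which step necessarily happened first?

cooling

Cooling has a chain of constraints placing it before every other step, so cooling must be first.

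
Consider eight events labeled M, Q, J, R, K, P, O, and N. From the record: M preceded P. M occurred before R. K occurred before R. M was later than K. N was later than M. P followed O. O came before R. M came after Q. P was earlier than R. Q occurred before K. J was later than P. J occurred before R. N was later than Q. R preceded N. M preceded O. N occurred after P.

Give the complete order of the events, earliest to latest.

Q, K, M, O, P, J, R, N

The constraints fix every adjacent pair, so only one ordering works:
Q → K → M → O → P → J → R → N.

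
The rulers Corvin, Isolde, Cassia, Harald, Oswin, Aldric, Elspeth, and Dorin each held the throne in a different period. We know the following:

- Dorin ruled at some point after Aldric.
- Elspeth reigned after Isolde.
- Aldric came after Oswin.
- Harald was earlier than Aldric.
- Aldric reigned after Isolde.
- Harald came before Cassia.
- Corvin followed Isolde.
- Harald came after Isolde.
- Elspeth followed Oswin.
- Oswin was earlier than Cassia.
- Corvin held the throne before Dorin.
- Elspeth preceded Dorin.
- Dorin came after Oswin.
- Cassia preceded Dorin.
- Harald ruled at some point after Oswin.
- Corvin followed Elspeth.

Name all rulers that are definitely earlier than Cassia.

Directly stated before Cassia: Harald and Oswin.
Isolde reaches Cassia via Isolde → Harald → Cassia.

Harald, Isolde, Oswin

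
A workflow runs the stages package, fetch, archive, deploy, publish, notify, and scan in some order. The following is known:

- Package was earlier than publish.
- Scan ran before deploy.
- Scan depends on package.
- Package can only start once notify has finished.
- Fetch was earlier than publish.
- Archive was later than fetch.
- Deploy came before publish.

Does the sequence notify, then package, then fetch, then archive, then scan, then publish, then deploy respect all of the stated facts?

no

The constraints require deploy before publish, but in the proposed sequence publish appears ahead of deploy. That one violation is enough.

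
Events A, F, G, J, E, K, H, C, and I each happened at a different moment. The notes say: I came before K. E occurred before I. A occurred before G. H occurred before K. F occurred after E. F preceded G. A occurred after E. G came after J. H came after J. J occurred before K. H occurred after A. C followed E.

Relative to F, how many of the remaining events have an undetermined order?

Forced before F: E; forced after F: G.
That leaves A, C, H, I, J, and K with no forced order relative to F — 6.

6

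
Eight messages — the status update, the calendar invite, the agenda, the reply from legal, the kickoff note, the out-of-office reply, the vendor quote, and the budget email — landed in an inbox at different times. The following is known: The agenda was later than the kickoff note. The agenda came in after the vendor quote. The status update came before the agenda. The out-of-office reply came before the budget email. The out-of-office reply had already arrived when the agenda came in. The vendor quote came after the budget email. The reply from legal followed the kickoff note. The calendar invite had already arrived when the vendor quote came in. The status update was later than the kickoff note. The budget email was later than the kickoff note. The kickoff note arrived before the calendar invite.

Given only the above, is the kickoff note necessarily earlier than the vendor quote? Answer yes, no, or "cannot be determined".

Chain the constraints: the kickoff note → the calendar invite → the vendor quote. Each link is directly stated, so the kickoff note comes before the vendor quote.

yes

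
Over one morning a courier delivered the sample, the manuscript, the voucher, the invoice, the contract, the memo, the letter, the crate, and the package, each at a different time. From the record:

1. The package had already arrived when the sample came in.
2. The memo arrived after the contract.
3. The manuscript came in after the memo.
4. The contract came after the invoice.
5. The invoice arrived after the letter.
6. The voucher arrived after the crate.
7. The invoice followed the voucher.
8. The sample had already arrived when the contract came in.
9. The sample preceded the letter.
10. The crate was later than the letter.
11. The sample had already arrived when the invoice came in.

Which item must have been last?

the manuscript

Every other item has a chain of constraints placing it before the manuscript, so the manuscript is last.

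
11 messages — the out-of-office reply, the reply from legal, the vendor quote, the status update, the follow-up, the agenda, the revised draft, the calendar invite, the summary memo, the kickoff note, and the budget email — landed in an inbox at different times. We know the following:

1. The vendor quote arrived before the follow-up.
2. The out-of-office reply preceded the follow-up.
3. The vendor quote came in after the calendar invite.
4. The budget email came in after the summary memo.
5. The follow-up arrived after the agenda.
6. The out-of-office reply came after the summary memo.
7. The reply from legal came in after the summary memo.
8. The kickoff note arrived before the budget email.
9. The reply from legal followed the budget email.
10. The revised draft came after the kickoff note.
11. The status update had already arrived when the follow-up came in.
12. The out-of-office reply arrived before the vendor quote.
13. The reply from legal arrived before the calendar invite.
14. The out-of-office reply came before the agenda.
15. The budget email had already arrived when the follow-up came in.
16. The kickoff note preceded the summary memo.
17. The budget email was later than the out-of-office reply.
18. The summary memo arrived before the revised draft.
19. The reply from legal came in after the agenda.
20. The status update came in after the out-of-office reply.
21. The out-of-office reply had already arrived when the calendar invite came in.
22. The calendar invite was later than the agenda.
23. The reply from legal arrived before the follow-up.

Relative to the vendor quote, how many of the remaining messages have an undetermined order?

Forced before the vendor quote: the agenda, the budget email, the calendar invite, the kickoff note, the out-of-office reply, the reply from legal, and the summary memo; forced after the vendor quote: the follow-up.
That leaves the revised draft and the status update with no forced order relative to the vendor quote — 2.

2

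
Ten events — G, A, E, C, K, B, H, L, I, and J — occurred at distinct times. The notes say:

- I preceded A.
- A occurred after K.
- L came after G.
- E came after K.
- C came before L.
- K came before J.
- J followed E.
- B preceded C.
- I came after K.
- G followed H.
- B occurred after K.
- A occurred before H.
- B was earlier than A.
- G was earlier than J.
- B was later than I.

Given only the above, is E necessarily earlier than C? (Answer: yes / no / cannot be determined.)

No chain of stated constraints runs from E to C, and none runs from C to E either.
So the relative order of E and C is not fixed by the given facts.

cannot be determined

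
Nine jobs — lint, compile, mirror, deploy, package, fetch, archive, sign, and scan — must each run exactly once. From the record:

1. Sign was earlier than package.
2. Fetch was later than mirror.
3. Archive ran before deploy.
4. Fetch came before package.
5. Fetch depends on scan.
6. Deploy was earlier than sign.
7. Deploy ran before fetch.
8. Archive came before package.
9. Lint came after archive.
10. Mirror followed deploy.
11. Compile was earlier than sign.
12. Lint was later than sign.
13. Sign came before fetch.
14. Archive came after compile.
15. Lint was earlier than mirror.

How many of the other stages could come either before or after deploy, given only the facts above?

1

Forced before deploy: archive and compile; forced after deploy: fetch, lint, mirror, package, and sign.
That leaves scan with no forced order relative to deploy — 1.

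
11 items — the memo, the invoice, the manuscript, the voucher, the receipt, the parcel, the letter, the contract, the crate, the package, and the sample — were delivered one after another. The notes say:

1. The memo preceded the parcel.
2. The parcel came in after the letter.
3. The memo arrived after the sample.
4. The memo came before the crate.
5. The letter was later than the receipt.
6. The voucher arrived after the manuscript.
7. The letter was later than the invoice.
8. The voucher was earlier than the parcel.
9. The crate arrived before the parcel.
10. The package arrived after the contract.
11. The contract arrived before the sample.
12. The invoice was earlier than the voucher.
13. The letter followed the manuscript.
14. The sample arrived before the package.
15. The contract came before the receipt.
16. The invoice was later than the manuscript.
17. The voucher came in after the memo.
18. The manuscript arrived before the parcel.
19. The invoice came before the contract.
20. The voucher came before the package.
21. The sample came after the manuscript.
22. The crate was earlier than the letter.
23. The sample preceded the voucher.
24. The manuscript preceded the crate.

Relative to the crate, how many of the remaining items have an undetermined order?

3

Forced before the crate: the contract, the invoice, the manuscript, the memo, and the sample; forced after the crate: the letter and the parcel.
That leaves the package, the receipt, and the voucher with no forced order relative to the crate — 3.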